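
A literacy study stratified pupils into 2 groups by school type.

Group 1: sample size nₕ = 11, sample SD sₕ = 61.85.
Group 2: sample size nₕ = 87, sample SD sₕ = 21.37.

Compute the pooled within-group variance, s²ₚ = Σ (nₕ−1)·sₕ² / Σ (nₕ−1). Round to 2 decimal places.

807.59

1: (11−1)·61.85² = 10·3825.4225 = 38254.225
2: (87−1)·21.37² = 86·456.6769 = 39274.2134
Numerator = 77528.4384; denominator = Σ(nₕ−1) = 96.
s²ₚ = 77528.4384/96 = 807.5879 → 807.59.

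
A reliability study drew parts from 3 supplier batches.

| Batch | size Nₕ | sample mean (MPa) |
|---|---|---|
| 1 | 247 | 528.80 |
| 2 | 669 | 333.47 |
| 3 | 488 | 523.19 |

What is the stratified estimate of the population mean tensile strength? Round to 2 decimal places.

433.78

x̄_st = (Σ Nₕx̄ₕ) / (Σ Nₕ) = (247·528.80 + 669·333.47 + 488·523.19) / 1404
= 609021.75 / 1404 = 433.7762... → 433.78.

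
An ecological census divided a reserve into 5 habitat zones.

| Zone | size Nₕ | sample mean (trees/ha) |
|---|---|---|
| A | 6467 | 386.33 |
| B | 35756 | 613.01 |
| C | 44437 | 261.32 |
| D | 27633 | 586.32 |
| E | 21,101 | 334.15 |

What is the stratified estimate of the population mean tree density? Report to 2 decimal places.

437.85

x̄_st = (Σ Nₕx̄ₕ) / (Σ Nₕ) = (6467·386.33 + 35756·613.01 + 44437·261.32 + 27633·586.32 + 21101·334.15) / 135394
= 59282138.22 / 135394 = 437.8491... → 437.85.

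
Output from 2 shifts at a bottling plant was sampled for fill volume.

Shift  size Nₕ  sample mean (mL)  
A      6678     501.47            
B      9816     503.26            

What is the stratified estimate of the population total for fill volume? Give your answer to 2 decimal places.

8288816.82

Population total = Σ Nₕ·x̄ₕ (each stratum's size times its mean).
6678·501.47 + 9816·503.26 = 3348816.66 + 4940000.16 = 8288816.82.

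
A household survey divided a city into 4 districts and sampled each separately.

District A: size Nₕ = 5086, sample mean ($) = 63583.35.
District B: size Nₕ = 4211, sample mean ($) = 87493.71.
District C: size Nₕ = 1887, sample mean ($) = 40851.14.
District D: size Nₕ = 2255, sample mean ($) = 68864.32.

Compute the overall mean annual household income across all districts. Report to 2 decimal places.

N = 13439; weights Wₕ = Nₕ/N = (0.3785, 0.3133, 0.1404, 0.1678).
x̄_st = Σ Wₕ·x̄ₕ = 0.3785·63583.35 + 0.3133·87493.71 + 0.1404·40851.14 + 0.1678·68864.32 ≈ 68769.7056...
→ 68769.71.

68769.71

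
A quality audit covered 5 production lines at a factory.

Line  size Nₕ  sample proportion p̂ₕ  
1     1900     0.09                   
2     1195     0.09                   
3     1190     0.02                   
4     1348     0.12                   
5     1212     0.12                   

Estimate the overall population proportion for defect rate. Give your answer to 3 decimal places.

0.089

Wₕ = Nₕ/N with N = 6845: 0.2776, 0.1746, 0.1738, 0.1969, 0.1771.
p̂_st = 0.2776·0.09 + 0.1746·0.09 + 0.1738·0.02 + 0.1969·0.12 + 0.1771·0.12 ≈ 0.08905... → 0.089.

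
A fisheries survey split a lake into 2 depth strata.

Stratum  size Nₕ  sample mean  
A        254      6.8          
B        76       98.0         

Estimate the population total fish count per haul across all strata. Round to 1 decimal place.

9175.2

Population total = Σ Nₕ·x̄ₕ (each stratum's size times its mean).
254·6.8 + 76·98.0 = 1727.2 + 7448 = 9175.2.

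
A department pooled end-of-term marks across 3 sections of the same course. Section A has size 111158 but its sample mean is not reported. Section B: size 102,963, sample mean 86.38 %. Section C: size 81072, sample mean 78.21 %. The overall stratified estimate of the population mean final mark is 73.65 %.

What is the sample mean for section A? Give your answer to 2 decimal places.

Σ Nₕx̄ₕ = N·μ, so 111158·x̄_A = 295193·73.65 − (102963·86.38 + 81072·78.21).
= 21740964.45 − 15234585.06 = 6506379.39.
x̄_A = 6506379.39 / 111158 = 58.5327... → 58.53.

58.53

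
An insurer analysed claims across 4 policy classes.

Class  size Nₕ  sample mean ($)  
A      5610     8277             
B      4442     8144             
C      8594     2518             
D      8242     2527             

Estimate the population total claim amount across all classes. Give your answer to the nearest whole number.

125076844

A: 5610·8277 = 46433970
B: 4442·8144 = 36175648
C: 8594·2518 = 21639692
D: 8242·2527 = 20827534
τ̂ = Σ Nₕx̄ₕ = 125076844.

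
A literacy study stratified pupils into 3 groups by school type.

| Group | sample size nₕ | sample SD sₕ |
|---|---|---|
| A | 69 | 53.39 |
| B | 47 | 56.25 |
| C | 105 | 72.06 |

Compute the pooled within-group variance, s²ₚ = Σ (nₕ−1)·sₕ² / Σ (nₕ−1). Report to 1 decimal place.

A: (69−1)·53.39² = 68·2850.4921 = 193833.4628
B: (47−1)·56.25² = 46·3164.0625 = 145546.875
C: (105−1)·72.06² = 104·5192.6436 = 540034.9344
Numerator = 879415.2722; denominator = Σ(nₕ−1) = 218.
s²ₚ = 879415.2722/218 = 4034.015... → 4034.0.

4034.0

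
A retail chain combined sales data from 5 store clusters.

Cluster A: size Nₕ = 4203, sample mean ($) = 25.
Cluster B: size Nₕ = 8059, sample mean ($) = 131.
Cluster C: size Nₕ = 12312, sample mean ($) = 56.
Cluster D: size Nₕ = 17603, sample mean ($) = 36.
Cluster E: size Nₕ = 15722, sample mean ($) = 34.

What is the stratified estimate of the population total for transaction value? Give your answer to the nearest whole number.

Population total = Σ Nₕ·x̄ₕ (each stratum's size times its mean).
4203·25 + 8059·131 + 12312·56 + 17603·36 + 15722·34 = 105075 + 1055729 + 689472 + 633708 + 534548 = 3018532.

3018532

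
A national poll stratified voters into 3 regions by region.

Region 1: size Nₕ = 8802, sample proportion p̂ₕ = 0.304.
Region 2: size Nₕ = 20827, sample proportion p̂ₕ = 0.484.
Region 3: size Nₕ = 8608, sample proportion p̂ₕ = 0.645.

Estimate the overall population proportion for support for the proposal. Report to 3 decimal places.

Wₕ = Nₕ/N with N = 38237: 0.2302, 0.5447, 0.2251.
p̂_st = 0.2302·0.304 + 0.5447·0.484 + 0.2251·0.645 ≈ 0.47881... → 0.479.

0.479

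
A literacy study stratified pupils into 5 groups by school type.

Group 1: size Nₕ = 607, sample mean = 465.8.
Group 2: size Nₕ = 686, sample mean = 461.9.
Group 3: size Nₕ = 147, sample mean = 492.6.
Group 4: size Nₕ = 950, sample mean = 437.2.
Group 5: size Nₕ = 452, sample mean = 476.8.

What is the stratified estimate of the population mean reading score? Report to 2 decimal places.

x̄_st = (Σ Nₕx̄ₕ) / (Σ Nₕ) = (607·465.8 + 686·461.9 + 147·492.6 + 950·437.2 + 452·476.8) / 2842
= 1302869.8 / 2842 = 458.4341... → 458.43.

458.43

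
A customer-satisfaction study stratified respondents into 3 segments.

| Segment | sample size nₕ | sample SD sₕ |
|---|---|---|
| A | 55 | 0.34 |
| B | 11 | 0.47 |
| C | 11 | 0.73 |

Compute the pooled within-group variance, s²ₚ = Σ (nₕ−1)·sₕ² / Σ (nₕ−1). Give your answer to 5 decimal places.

Degrees of freedom: 54 + 10 + 10 = 74.
Σ(nₕ−1)sₕ² = 54·0.1156 + 10·0.2209 + 10·0.5329 = 13.7804.
s²ₚ = 13.7804 / 74 = 0.1862216... → 0.18622.

0.18622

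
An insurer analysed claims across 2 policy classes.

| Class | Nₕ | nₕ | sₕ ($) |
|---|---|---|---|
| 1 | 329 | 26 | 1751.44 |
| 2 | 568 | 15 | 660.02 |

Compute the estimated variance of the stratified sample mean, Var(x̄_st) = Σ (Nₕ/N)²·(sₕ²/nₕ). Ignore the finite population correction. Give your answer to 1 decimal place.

27516.6

N = 897; Wₕ = Nₕ/N.
class 1: (329/897)²·1751.44²/26 = 15871.7235
class 2: (568/897)²·660.02²/15 = 11644.8720
Sum = 27516.5955 → 27516.6.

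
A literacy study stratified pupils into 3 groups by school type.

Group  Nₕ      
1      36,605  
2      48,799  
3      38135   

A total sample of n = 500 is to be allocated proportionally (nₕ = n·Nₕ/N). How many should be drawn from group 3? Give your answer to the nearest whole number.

154

N = 36605 + 48799 + 38135 = 123539.
n_3 = 500·38135/123539 = 154.344... → 154.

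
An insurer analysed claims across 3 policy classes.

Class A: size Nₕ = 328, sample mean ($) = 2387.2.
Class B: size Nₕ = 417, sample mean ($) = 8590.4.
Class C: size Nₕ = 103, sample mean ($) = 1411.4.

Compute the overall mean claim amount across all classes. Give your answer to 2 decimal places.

5319.07

N = 328 + 417 + 103 = 848.
Overall mean = Σ (Nₕ/N)·x̄ₕ — weight by population share, not a simple average.
Σ Nₕx̄ₕ = 328·2387.2 + 417·8590.4 + 103·1411.4 = 783001.6 + 3582196.8 + 145374.2 = 4510572.6.
Divide by N: 4510572.6 / 848 = 5319.0715... → 5319.07.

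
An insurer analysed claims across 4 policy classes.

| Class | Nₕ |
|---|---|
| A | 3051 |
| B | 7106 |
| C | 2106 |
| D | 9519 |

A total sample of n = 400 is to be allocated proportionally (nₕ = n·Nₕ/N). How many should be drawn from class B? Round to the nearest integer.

N = 3051 + 7106 + 2106 + 9519 = 21782.
n_B = 400·7106/21782 = 130.493... → 130.

130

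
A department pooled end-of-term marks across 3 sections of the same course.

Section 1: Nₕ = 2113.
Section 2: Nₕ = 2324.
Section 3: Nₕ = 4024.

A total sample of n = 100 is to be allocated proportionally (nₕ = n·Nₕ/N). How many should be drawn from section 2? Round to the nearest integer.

27

Share of section 2 = 2324/8461 = 0.27467.
Allocate 100 × 0.27467 = 27.467... → 27.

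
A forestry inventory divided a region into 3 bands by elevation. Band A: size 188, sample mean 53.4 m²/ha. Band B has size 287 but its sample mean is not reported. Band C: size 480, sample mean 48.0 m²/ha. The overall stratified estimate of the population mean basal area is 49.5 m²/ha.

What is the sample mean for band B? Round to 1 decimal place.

Σ Nₕx̄ₕ = N·μ, so 287·x̄_B = 955·49.5 − (188·53.4 + 480·48.0).
= 47272.5 − 33079.2 = 14193.3.
x̄_B = 14193.3 / 287 = 49.454... → 49.5.

49.5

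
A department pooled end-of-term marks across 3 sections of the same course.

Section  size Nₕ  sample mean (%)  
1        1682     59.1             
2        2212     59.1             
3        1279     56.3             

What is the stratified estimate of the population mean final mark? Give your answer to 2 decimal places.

x̄_st = (Σ Nₕx̄ₕ) / (Σ Nₕ) = (1682·59.1 + 2212·59.1 + 1279·56.3) / 5173
= 302143.1 / 5173 = 58.4077... → 58.41.

58.41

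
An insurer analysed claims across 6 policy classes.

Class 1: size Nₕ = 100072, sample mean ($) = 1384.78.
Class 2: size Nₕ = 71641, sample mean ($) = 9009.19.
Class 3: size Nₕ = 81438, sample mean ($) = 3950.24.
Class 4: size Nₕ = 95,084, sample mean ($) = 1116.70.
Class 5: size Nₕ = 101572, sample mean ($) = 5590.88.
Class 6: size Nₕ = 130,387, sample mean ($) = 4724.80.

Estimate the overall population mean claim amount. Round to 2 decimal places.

x̄_st = (Σ Nₕx̄ₕ) / (Σ Nₕ) = (100072·1384.78 + 71641·9009.19 + 81438·3950.24 + 95084·1116.70 + 101572·5590.88 + 130387·4724.80) / 580194
= 2395814393.83 / 580194 = 4129.3333... → 4129.33.

4129.33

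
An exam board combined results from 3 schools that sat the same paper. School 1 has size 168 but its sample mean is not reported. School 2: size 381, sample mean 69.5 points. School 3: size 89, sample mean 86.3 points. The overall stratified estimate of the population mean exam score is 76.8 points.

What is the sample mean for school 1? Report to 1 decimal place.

88.3

N = 168 + 381 + 89 = 638.
Overall total = μ·N = 76.8·638 = 48998.4.
Subtract the known strata: 381·69.5 + 89·86.3 = 34160.2.
Remaining total for school 1: 48998.4 − 34160.2 = 14838.2.
Divide by its size: 14838.2 / 168 = 88.323... → 88.3.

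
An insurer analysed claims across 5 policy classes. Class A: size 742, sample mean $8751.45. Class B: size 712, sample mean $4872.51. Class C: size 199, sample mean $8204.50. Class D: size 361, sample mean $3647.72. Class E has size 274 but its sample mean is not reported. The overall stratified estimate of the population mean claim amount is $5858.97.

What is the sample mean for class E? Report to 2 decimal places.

1799.26

N = 742 + 712 + 199 + 361 + 274 = 2288.
Overall total = μ·N = 5858.97·2288 = 13405323.36.
Subtract the known strata: 742·8751.45 + 712·4872.51 + 199·8204.50 + 361·3647.72 = 12912325.44.
Remaining total for class E: 13405323.36 − 12912325.44 = 492997.92.
Divide by its size: 492997.92 / 274 = 1799.2625... → 1799.26.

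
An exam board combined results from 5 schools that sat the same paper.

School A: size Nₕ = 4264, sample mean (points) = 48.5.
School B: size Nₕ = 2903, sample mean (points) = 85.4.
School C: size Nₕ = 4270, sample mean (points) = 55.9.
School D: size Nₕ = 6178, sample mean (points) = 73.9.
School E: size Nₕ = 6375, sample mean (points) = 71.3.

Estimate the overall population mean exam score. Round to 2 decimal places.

N = 23990; weights Wₕ = Nₕ/N = (0.1777, 0.1210, 0.1780, 0.2575, 0.2657).
x̄_st = Σ Wₕ·x̄ₕ = 0.1777·48.5 + 0.1210·85.4 + 0.1780·55.9 + 0.2575·73.9 + 0.2657·71.3 ≈ 66.8822...
→ 66.88.

66.88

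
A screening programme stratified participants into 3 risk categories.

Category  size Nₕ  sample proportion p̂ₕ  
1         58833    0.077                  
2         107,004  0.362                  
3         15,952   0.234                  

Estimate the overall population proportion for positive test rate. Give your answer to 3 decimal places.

0.259

N = 58833 + 107004 + 15952 = 181789.
Overall proportion = Σ (Nₕ/N)·p̂ₕ.
Σ Nₕp̂ₕ = 4530.141 + 38735.448 + 3732.768 = 46998.357.
46998.357 / 181789 = 0.25853... → 0.259.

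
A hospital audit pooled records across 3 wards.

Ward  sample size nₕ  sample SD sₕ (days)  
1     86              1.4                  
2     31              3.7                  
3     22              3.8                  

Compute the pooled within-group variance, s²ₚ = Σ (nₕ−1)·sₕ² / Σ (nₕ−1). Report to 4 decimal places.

6.4746

1: (86−1)·1.4² = 85·1.96 = 166.6
2: (31−1)·3.7² = 30·13.69 = 410.7
3: (22−1)·3.8² = 21·14.44 = 303.24
Numerator = 880.54; denominator = Σ(nₕ−1) = 136.
s²ₚ = 880.54/136 = 6.474559... → 6.4746.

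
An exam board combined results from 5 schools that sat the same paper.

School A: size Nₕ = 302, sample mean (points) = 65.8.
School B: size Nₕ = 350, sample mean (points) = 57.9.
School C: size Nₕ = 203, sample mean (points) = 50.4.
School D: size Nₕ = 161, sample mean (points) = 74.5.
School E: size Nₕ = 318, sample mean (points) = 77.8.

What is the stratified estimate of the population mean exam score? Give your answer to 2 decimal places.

x̄_st = (Σ Nₕx̄ₕ) / (Σ Nₕ) = (302·65.8 + 350·57.9 + 203·50.4 + 161·74.5 + 318·77.8) / 1334
= 87102.7 / 1334 = 65.2944... → 65.29.

65.29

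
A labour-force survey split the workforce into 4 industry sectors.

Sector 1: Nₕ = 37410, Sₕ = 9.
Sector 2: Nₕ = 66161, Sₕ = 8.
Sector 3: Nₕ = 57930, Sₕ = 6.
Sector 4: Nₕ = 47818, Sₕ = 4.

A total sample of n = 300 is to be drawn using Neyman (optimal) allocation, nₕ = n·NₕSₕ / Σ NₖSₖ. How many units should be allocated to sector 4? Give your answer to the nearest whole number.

41

Σ NₕSₕ = 37410·9 + 66161·8 + 57930·6 + 47818·4 = 1404830.
Share for 4: 191272/1404830 = 0.13615.
n_4 = 300 × 0.13615 = 40.846... → 41.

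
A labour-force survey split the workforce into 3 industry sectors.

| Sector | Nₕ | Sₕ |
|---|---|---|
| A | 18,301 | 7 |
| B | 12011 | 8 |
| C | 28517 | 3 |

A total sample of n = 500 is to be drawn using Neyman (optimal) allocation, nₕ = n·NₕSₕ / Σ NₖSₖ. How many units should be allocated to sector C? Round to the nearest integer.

138

A: NₕSₕ = 18301·7 = 128107
B: NₕSₕ = 12011·8 = 96088
C: NₕSₕ = 28517·3 = 85551
Σ NₕSₕ = 309746.
n_C = 500·85551/309746 = 138.099... → 138.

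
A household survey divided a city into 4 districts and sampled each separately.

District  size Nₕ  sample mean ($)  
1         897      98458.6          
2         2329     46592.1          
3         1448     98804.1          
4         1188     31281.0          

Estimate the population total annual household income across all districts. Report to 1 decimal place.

1: 897·98458.6 = 88317364.2
2: 2329·46592.1 = 108513000.9
3: 1448·98804.1 = 143068336.8
4: 1188·31281.0 = 37161828
τ̂ = Σ Nₕx̄ₕ = 377060529.9.

377060529.9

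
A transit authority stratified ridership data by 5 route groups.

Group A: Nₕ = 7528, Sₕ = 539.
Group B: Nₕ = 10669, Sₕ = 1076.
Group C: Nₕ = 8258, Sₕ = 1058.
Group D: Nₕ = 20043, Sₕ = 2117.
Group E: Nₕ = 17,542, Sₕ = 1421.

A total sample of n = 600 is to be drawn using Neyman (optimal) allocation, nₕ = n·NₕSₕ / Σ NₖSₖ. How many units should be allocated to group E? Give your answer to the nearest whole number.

Σ NₕSₕ = 7528·539 + 10669·1076 + 8258·1058 + 20043·2117 + 17542·1421 = 91632613.
Share for E: 24927182/91632613 = 0.27203.
n_E = 600 × 0.27203 = 163.220... → 163.

163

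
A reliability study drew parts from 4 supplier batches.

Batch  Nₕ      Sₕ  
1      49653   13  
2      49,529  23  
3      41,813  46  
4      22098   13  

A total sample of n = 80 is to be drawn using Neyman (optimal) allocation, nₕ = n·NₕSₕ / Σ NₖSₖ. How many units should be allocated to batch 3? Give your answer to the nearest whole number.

39

Σ NₕSₕ = 49653·13 + 49529·23 + 41813·46 + 22098·13 = 3995328.
Share for 3: 1923398/3995328 = 0.48141.
n_3 = 80 × 0.48141 = 38.513... → 39.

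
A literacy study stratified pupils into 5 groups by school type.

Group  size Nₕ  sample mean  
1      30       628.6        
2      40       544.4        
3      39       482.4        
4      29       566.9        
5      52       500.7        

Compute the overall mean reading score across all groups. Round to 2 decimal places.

536.44

x̄_st = (Σ Nₕx̄ₕ) / (Σ Nₕ) = (30·628.6 + 40·544.4 + 39·482.4 + 29·566.9 + 52·500.7) / 190
= 101924.1 / 190 = 536.4426... → 536.44.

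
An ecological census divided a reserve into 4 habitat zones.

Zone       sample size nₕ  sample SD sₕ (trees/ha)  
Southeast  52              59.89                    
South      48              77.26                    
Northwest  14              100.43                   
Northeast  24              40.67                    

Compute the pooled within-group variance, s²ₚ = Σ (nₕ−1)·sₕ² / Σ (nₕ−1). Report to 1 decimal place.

Southeast: (52−1)·59.89² = 51·3586.8121 = 182927.4171
South: (48−1)·77.26² = 47·5969.1076 = 280548.0572
Northwest: (14−1)·100.43² = 13·10086.1849 = 131120.4037
Northeast: (24−1)·40.67² = 23·1654.0489 = 38043.1247
Numerator = 632639.0027; denominator = Σ(nₕ−1) = 134.
s²ₚ = 632639.0027/134 = 4721.187... → 4721.2.

4721.2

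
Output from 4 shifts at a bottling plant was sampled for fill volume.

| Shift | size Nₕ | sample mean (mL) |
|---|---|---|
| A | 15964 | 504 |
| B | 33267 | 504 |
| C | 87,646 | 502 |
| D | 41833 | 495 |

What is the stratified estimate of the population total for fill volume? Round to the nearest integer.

89518051

Estimate total by summing Nₕ·x̄ₕ over strata.
15964·504 + 33267·504 + 87646·502 + 41833·495 = 8045856 + 16766568 + 43998292 + 20707335 = 89518051.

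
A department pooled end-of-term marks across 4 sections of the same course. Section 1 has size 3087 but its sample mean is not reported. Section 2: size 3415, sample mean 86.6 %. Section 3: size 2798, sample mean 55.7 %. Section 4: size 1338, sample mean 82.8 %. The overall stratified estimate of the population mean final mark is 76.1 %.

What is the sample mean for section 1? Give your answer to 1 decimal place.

Σ Nₕx̄ₕ = N·μ, so 3087·x̄_1 = 10638·76.1 − (3415·86.6 + 2798·55.7 + 1338·82.8).
= 809551.8 − 562374 = 247177.8.
x̄_1 = 247177.8 / 3087 = 80.071... → 80.1.

80.1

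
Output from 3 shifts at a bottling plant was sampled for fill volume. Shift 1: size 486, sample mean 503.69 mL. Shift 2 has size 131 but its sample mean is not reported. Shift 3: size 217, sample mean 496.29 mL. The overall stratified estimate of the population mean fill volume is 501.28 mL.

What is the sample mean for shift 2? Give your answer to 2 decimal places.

500.60

N = 486 + 131 + 217 = 834.
Overall total = μ·N = 501.28·834 = 418067.52.
Subtract the known strata: 486·503.69 + 217·496.29 = 352488.27.
Remaining total for shift 2: 418067.52 − 352488.27 = 65579.25.
Divide by its size: 65579.25 / 131 = 500.6050... → 500.60.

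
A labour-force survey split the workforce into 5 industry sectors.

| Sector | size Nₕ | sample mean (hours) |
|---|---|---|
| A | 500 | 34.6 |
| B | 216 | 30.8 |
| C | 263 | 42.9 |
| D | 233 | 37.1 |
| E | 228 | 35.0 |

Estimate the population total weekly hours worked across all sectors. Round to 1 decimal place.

A: 500·34.6 = 17300
B: 216·30.8 = 6652.8
C: 263·42.9 = 11282.7
D: 233·37.1 = 8644.3
E: 228·35.0 = 7980
τ̂ = Σ Nₕx̄ₕ = 51859.8.

51859.8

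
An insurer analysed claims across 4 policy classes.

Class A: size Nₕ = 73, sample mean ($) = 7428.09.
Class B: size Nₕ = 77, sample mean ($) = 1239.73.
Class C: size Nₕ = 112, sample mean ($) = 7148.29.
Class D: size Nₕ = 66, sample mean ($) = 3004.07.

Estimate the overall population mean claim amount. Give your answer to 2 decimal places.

4989.59

N = 328; weights Wₕ = Nₕ/N = (0.2226, 0.2348, 0.3415, 0.2012).
x̄_st = Σ Wₕ·x̄ₕ = 0.2226·7428.09 + 0.2348·1239.73 + 0.3415·7148.29 + 0.2012·3004.07 ≈ 4989.5941...
→ 4989.59.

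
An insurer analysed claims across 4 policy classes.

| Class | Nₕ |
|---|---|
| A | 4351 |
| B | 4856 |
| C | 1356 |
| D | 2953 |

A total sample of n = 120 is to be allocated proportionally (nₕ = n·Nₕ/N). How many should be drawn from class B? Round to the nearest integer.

Share of class B = 4856/13516 = 0.35928.
Allocate 120 × 0.35928 = 43.113... → 43.

43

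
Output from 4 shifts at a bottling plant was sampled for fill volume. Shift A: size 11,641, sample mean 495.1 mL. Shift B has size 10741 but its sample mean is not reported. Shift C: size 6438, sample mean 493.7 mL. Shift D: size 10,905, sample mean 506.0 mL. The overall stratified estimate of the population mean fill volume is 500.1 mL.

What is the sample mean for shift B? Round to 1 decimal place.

N = 11641 + 10741 + 6438 + 10905 = 39725.
Overall total = μ·N = 500.1·39725 = 19866472.5.
Subtract the known strata: 11641·495.1 + 6438·493.7 + 10905·506.0 = 14459829.7.
Remaining total for shift B: 19866472.5 − 14459829.7 = 5406642.8.
Divide by its size: 5406642.8 / 10741 = 503.365... → 503.4.

503.4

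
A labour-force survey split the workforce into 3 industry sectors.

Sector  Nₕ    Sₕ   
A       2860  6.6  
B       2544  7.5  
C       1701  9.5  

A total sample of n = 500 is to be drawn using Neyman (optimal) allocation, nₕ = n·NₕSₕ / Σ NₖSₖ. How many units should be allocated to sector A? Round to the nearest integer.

174

A: NₕSₕ = 2860·6.6 = 18876
B: NₕSₕ = 2544·7.5 = 19080
C: NₕSₕ = 1701·9.5 = 16159.5
Σ NₕSₕ = 54115.5.
n_A = 500·18876/54115.5 = 174.405... → 174.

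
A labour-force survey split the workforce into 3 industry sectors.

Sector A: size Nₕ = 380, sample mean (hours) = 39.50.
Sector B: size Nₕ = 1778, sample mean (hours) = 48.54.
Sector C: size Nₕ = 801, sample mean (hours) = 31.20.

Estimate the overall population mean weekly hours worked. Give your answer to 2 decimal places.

42.69

N = 2959; weights Wₕ = Nₕ/N = (0.1284, 0.6009, 0.2707).
x̄_st = Σ Wₕ·x̄ₕ = 0.1284·39.50 + 0.6009·48.54 + 0.2707·31.20 ≈ 42.6851...
→ 42.69.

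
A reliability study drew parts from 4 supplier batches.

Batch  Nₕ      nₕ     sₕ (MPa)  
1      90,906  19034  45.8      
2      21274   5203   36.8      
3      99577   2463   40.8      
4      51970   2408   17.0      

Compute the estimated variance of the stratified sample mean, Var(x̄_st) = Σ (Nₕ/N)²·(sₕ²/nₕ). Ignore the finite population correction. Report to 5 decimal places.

0.11580

N = 263727; Wₕ = Nₕ/N.
batch 1: (90906/263727)²·45.8²/19034 = 0.01309413
batch 2: (21274/263727)²·36.8²/5203 = 0.00169368
batch 3: (99577/263727)²·40.8²/2463 = 0.09635290
batch 4: (51970/263727)²·17.0²/2408 = 0.00466055
Sum = 0.11580127 → 0.11580.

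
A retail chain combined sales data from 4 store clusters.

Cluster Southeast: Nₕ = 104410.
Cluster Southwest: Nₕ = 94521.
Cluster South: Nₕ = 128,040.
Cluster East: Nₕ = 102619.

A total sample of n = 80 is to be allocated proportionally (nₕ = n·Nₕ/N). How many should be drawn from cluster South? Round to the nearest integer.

24

N = 104410 + 94521 + 128040 + 102619 = 429590.
n_South = 80·128040/429590 = 23.844... → 24.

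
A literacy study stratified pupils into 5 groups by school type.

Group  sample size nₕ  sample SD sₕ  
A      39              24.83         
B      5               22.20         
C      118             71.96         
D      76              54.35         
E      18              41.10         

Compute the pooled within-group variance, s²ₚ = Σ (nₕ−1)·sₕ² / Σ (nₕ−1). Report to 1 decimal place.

3512.0

A: (39−1)·24.83² = 38·616.5289 = 23428.0982
B: (5−1)·22.20² = 4·492.84 = 1971.36
C: (118−1)·71.96² = 117·5178.2416 = 605854.2672
D: (76−1)·54.35² = 75·2953.9225 = 221544.1875
E: (18−1)·41.10² = 17·1689.21 = 28716.57
Numerator = 881514.4829; denominator = Σ(nₕ−1) = 251.
s²ₚ = 881514.4829/251 = 3512.010... → 3512.0.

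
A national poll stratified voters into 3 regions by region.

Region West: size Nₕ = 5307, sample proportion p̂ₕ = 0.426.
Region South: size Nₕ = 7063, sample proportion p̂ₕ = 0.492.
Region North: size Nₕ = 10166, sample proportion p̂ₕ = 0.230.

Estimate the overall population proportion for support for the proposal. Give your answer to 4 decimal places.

0.3583

Wₕ = Nₕ/N with N = 22536: 0.2355, 0.3134, 0.4511.
p̂_st = 0.2355·0.426 + 0.3134·0.492 + 0.4511·0.230 ≈ 0.358269... → 0.3583.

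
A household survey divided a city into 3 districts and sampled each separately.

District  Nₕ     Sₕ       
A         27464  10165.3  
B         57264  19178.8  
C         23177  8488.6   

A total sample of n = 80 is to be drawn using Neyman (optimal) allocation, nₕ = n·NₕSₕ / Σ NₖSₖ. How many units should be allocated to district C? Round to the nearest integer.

10

A: NₕSₕ = 27464·10165.3 = 279179799.2
B: NₕSₕ = 57264·19178.8 = 1098254803.2
C: NₕSₕ = 23177·8488.6 = 196740282.2
Σ NₕSₕ = 1574174884.6.
n_C = 80·196740282.2/1574174884.6 = 9.998... → 10.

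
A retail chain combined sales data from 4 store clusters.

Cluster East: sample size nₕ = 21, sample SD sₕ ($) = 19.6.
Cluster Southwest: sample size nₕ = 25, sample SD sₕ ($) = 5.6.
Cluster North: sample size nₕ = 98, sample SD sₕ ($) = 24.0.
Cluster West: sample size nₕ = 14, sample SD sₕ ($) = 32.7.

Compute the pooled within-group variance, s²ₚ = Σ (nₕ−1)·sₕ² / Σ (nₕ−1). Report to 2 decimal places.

Degrees of freedom: 20 + 24 + 97 + 13 = 154.
Σ(nₕ−1)sₕ² = 20·384.16 + 24·31.36 + 97·576 + 13·1069.29 = 78208.61.
s²ₚ = 78208.61 / 154 = 507.8481... → 507.85.

507.85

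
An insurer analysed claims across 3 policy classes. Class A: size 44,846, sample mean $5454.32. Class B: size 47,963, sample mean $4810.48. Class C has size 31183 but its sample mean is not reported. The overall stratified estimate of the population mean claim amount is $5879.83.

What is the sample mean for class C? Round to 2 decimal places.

N = 44846 + 47963 + 31183 = 123992.
Overall total = μ·N = 5879.83·123992 = 729051881.36.
Subtract the known strata: 44846·5454.32 + 47963·4810.48 = 475329486.96.
Remaining total for class C: 729051881.36 − 475329486.96 = 253722394.4.
Divide by its size: 253722394.4 / 31183 = 8136.5614... → 8136.56.

8136.56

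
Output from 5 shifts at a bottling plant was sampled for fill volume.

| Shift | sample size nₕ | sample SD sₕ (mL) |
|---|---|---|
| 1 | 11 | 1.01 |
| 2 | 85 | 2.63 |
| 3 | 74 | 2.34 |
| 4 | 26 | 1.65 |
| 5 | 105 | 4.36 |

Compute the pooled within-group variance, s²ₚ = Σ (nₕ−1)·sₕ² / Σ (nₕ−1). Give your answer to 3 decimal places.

1: (11−1)·1.01² = 10·1.0201 = 10.201
2: (85−1)·2.63² = 84·6.9169 = 581.0196
3: (74−1)·2.34² = 73·5.4756 = 399.7188
4: (26−1)·1.65² = 25·2.7225 = 68.0625
5: (105−1)·4.36² = 104·19.0096 = 1976.9984
Numerator = 3036.0003; denominator = Σ(nₕ−1) = 296.
s²ₚ = 3036.0003/296 = 10.25676... → 10.257.

10.257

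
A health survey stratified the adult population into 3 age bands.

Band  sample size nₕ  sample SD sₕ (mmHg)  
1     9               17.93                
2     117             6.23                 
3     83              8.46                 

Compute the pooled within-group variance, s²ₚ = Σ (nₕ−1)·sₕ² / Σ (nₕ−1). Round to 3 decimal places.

1: (9−1)·17.93² = 8·321.4849 = 2571.8792
2: (117−1)·6.23² = 116·38.8129 = 4502.2964
3: (83−1)·8.46² = 82·71.5716 = 5868.8712
Numerator = 12943.0468; denominator = Σ(nₕ−1) = 206.
s²ₚ = 12943.0468/206 = 62.83032... → 62.830.

62.830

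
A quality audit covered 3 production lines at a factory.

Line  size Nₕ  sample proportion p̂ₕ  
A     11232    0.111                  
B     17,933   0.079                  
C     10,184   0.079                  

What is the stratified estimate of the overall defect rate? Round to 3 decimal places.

Wₕ = Nₕ/N with N = 39349: 0.2854, 0.4557, 0.2588.
p̂_st = 0.2854·0.111 + 0.4557·0.079 + 0.2588·0.079 ≈ 0.08813... → 0.088.

0.088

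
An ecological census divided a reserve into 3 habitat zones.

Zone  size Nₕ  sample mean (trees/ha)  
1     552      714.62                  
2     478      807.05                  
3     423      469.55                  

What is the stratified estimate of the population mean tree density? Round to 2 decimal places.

673.68

N = 552 + 478 + 423 = 1453.
The stratified mean weights each stratum mean by its population share Nₕ/N.
Σ Nₕx̄ₕ = 552·714.62 + 478·807.05 + 423·469.55 = 394470.24 + 385769.9 + 198619.65 = 978859.79.
Divide by N: 978859.79 / 1453 = 673.6819... → 673.68.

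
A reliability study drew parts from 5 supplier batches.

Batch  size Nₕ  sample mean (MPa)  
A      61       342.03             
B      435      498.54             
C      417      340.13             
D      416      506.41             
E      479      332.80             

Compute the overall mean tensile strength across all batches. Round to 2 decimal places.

x̄_st = (Σ Nₕx̄ₕ) / (Σ Nₕ) = (61·342.03 + 435·498.54 + 417·340.13 + 416·506.41 + 479·332.80) / 1808
= 749640.7 / 1808 = 414.6243... → 414.62.

414.62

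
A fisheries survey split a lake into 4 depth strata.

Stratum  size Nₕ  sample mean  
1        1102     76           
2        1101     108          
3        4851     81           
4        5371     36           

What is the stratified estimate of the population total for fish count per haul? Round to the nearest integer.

788947

Population total = Σ Nₕ·x̄ₕ (each stratum's size times its mean).
1102·76 + 1101·108 + 4851·81 + 5371·36 = 83752 + 118908 + 392931 + 193356 = 788947.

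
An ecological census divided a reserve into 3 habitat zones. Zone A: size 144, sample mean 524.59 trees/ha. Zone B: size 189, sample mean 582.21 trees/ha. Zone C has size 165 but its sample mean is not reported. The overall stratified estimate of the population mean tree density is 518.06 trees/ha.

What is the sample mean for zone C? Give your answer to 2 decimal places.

Σ Nₕx̄ₕ = N·μ, so 165·x̄_C = 498·518.06 − (144·524.59 + 189·582.21).
= 257993.88 − 185578.65 = 72415.23.
x̄_C = 72415.23 / 165 = 438.8802... → 438.88.

438.88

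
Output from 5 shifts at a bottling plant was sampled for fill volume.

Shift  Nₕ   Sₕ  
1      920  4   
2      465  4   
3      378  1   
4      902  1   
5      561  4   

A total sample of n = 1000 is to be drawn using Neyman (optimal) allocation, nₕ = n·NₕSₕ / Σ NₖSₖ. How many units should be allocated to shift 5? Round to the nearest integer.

248

Σ NₕSₕ = 920·4 + 465·4 + 378·1 + 902·1 + 561·4 = 9064.
Share for 5: 2244/9064 = 0.24757.
n_5 = 1000 × 0.24757 = 247.573... → 248.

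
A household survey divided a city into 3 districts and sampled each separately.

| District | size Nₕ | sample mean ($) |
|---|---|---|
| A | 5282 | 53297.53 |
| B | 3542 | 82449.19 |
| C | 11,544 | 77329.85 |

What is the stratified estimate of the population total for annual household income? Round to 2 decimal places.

1466248372.84

A: 5282·53297.53 = 281517553.46
B: 3542·82449.19 = 292035030.98
C: 11544·77329.85 = 892695788.4
τ̂ = Σ Nₕx̄ₕ = 1466248372.84.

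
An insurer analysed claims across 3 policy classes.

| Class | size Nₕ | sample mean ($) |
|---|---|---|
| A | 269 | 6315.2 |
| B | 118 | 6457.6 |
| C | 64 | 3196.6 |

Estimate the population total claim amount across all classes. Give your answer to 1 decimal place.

A: 269·6315.2 = 1698788.8
B: 118·6457.6 = 761996.8
C: 64·3196.6 = 204582.4
τ̂ = Σ Nₕx̄ₕ = 2665368.0.

2665368.0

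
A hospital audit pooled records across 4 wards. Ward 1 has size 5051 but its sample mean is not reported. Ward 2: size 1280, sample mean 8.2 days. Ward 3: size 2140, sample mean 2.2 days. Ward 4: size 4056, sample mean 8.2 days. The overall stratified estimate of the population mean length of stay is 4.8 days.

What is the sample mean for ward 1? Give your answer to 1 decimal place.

N = 5051 + 1280 + 2140 + 4056 = 12527.
Overall total = μ·N = 4.8·12527 = 60129.6.
Subtract the known strata: 1280·8.2 + 2140·2.2 + 4056·8.2 = 48463.2.
Remaining total for ward 1: 60129.6 − 48463.2 = 11666.4.
Divide by its size: 11666.4 / 5051 = 2.310... → 2.3.

2.3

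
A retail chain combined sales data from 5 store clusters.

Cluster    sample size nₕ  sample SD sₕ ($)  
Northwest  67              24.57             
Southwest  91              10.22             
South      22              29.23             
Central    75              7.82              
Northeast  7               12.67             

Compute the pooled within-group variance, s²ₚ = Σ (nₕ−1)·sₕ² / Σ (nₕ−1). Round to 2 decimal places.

282.78

Degrees of freedom: 66 + 90 + 21 + 74 + 6 = 257.
Σ(nₕ−1)sₕ² = 66·603.6849 + 90·104.4484 + 21·854.3929 + 74·61.1524 + 6·160.5289 = 72674.2613.
s²ₚ = 72674.2613 / 257 = 282.7792... → 282.78.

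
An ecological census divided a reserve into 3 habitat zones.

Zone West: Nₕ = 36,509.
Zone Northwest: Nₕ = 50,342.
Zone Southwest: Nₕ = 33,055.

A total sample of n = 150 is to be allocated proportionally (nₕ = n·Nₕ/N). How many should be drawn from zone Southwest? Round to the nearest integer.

41

N = 36509 + 50342 + 33055 = 119906.
n_Southwest = 150·33055/119906 = 41.351... → 41.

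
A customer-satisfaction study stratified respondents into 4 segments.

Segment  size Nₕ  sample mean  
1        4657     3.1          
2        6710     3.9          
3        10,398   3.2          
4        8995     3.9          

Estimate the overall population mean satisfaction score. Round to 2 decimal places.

N = 30760; weights Wₕ = Nₕ/N = (0.1514, 0.2181, 0.3380, 0.2924).
x̄_st = Σ Wₕ·x̄ₕ = 0.1514·3.1 + 0.2181·3.9 + 0.3380·3.2 + 0.2924·3.9 ≈ 3.5423...
→ 3.54.

3.54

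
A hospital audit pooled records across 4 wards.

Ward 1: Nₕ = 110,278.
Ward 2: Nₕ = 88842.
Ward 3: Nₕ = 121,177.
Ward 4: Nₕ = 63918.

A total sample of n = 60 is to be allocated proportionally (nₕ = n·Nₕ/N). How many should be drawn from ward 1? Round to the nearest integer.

N = 110278 + 88842 + 121177 + 63918 = 384215.
n_1 = 60·110278/384215 = 17.221... → 17.

17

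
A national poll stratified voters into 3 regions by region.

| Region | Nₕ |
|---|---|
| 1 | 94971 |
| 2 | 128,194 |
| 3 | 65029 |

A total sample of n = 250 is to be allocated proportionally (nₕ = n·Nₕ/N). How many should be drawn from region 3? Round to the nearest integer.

N = 94971 + 128194 + 65029 = 288194.
n_3 = 250·65029/288194 = 56.411... → 56.

56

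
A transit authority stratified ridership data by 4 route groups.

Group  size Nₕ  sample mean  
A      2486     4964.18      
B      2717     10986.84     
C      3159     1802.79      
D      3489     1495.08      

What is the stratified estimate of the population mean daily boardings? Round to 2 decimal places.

4480.93

N = 11851; weights Wₕ = Nₕ/N = (0.2098, 0.2293, 0.2666, 0.2944).
x̄_st = Σ Wₕ·x̄ₕ = 0.2098·4964.18 + 0.2293·10986.84 + 0.2666·1802.79 + 0.2944·1495.08 ≈ 4480.9335...
→ 4480.93.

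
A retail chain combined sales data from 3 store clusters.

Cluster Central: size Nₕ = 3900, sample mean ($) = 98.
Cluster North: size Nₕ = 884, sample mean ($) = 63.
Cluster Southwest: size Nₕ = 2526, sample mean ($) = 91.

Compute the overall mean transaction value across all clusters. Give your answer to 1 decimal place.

91.3

N = 3900 + 884 + 2526 = 7310.
Weight each subgroup mean by Nₕ/N and sum.
Σ Nₕx̄ₕ = 3900·98 + 884·63 + 2526·91 = 382200 + 55692 + 229866 = 667758.
Divide by N: 667758 / 7310 = 91.349... → 91.3.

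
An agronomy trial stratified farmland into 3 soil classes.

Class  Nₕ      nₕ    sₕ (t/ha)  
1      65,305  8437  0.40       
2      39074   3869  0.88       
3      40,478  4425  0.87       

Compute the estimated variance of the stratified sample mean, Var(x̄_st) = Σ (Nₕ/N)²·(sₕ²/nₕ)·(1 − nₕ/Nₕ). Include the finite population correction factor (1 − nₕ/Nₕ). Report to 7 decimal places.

0.0000284

N = 144857; Wₕ = Nₕ/N.
class 1: (65305/144857)²·0.40²/8437·(1 − 8437/65305) = 0.0000033564
class 2: (39074/144857)²·0.88²/3869·(1 − 3869/39074) = 0.0000131214
class 3: (40478/144857)²·0.87²/4425·(1 − 4425/40478) = 0.0000118962
Sum = 0.0000283739 → 0.0000284.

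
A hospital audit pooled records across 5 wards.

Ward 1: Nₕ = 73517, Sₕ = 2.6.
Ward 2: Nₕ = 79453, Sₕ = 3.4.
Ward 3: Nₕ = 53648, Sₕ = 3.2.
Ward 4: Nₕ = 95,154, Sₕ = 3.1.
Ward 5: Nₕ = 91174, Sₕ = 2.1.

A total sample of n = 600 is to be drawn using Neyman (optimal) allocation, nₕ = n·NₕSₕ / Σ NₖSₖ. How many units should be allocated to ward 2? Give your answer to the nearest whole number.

Σ NₕSₕ = 73517·2.6 + 79453·3.4 + 53648·3.2 + 95154·3.1 + 91174·2.1 = 1119400.8.
Share for 2: 270140.2/1119400.8 = 0.24133.
n_2 = 600 × 0.24133 = 144.795... → 145.

145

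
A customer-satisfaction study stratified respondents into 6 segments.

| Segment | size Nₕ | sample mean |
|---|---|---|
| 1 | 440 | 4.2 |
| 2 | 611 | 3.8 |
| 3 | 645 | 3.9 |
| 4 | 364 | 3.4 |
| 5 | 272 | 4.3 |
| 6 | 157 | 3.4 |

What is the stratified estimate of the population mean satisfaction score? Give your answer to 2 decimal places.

3.87

x̄_st = (Σ Nₕx̄ₕ) / (Σ Nₕ) = (440·4.2 + 611·3.8 + 645·3.9 + 364·3.4 + 272·4.3 + 157·3.4) / 2489
= 9626.3 / 2489 = 3.8675... → 3.87.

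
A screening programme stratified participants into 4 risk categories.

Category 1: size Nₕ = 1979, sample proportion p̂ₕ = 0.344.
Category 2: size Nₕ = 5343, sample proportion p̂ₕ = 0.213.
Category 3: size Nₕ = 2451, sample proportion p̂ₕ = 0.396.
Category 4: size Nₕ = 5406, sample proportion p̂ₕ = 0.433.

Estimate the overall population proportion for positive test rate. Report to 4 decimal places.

0.3380

Wₕ = Nₕ/N with N = 15179: 0.1304, 0.3520, 0.1615, 0.3561.
p̂_st = 0.1304·0.344 + 0.3520·0.213 + 0.1615·0.396 + 0.3561·0.433 ≈ 0.337982... → 0.3380.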